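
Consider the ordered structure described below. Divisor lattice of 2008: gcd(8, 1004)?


Meet=gcd.
gcd(8,1004)=4


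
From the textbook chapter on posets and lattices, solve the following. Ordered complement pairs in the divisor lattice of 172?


Complement pair (a,b): a meet b = bottom, a join b = top.
Here: gcd(a,b)=1 and lcm(a,b)=172, i.e. a*b=172 with a,b coprime.
Pairs found: (1,172), (4,43), (43,4), (172,1)
Total ordered pairs: 4


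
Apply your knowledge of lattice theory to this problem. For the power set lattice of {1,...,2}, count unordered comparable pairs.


A comparable pair {a,b} has a < b or b < a in the order.
Count unordered pairs where one element is strictly below the other.
Examples: {{},{1}}, {{},{2}}, {{},{1,2}}, {{1},{1,2}}, ...
Total comparable pairs: 5


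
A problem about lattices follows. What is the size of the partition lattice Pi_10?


B(n) = number of set partitions of an n-element set.
B(n) satisfies the recurrence: B(n+1) = sum_k C(n,k)*B(k).
B(10) = 115975


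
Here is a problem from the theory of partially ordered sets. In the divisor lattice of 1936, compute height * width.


Height = length of longest chain minus 1; width = size of largest antichain.
A maximum chain: 1 | 11 | 121 | 242 | 484 | 968 | 1936  (height 6).
A maximum antichain: {4, 22, 121}  (width 3).
Product = 6 * 3 = 18


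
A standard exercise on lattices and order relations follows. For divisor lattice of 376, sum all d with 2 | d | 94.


Interval [2,94] in divisors of 376: [2, 94]
Sum = 96


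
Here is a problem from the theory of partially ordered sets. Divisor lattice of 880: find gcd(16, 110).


In a divisor lattice, meet = gcd (greatest common divisor).
By Euclidean algorithm or factoring: gcd(16,110) = 2


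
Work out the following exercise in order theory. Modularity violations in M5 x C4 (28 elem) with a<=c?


Modular law: if a <= c then a v (b ^ c) = (a v b) ^ c.
Check all triples (a,b,c) with a <= c among 28 elements.
This lattice is modular (diamonds M_m and their chain-products are modular).
Total violating triples: 0


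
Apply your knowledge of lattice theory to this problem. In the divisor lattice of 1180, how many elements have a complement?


An element a is complemented if some b has a meet b = bottom, a join b = top.
a is complemented iff gcd(a, n/a)=1, i.e. a is a unitary divisor of 1180.
Complemented elements: 1, 4, 5, 20, 59, 236, ... (2 more)
Count: 8


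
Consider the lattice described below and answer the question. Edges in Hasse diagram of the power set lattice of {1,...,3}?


A cover relation a -< b holds when a < b with no c strictly between.
Cover relations:
  {} -< {1}
  {} -< {2}
  {} -< {3}
  {1} -< {1,2}
  {1} -< {1,3}
  {2} -< {1,2}
  {2} -< {2,3}
  {3} -< {1,3}
  ...4 more
Total: 12


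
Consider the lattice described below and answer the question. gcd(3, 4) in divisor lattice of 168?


Meet=gcd.
gcd(3,4)=1


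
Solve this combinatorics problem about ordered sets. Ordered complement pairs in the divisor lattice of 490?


Complement pair (a,b): a meet b = bottom, a join b = top.
Here: gcd(a,b)=1 and lcm(a,b)=490, i.e. a*b=490 with a,b coprime.
Pairs found: (1,490), (2,245), (5,98), (10,49), ... (4 more)
Total ordered pairs: 8


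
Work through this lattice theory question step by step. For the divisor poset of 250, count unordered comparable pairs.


A comparable pair {a,b} has a < b or b < a in the order.
Count unordered pairs where one element is strictly below the other.
Examples: {1,2}, {1,5}, {1,10}, {1,25}, ...
Total comparable pairs: 22


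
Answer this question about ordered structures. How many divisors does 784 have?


Divisors of 784: [1, 2, 4, 7, 8, 14, 16, 28, 49, 56, 98, 112, 196, 392, 784]
Count: 15


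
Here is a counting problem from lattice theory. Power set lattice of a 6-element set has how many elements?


Power set = 2^n.
2^6 = 64


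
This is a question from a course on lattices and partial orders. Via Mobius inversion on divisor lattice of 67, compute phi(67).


phi(n) = n * prod_{p|n} (1 - 1/p).
Prime divisors of 67: [67]
phi(67) = 67 * (1 - 1/67)
phi(67) = 66


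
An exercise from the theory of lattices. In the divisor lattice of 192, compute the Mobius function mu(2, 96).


In a divisor lattice, mu(a,b) = mu(b/a) where mu is the classical Mobius function.
b/a = 96/2 = 48
Prime factorization of 48: primes [2, 3]
48 is not squarefree, so mu(48) = 0


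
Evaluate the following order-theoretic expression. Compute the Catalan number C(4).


C(n) = C(2n, n) / (n+1).
C(8, 4) = 70
C(4) = 70 / 5 = 14


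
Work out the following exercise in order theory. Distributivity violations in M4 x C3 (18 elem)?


Distributive law: a ^ (b v c) = (a ^ b) v (a ^ c).
Check all 18^3 = 5832 ordered triples (a,b,c).
  e.g. a=(a1,0), b=(a2,0), c=(a3,0): lhs=(a1,0) != rhs=(0,0)
  e.g. a=(a1,0), b=(a2,0), c=(a3,1): lhs=(a1,0) != rhs=(0,0)
Total violating triples: 648


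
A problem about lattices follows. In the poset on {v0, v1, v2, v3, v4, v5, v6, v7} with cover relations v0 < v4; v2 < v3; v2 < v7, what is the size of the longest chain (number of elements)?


A chain is a totally ordered subset; we count the number of elements in a maximum chain.
Compute, for each element x, the size of the longest chain ending at x:
  v0: 1
  v1: 1
  v2: 1
  v5: 1
  v6: 1
  v3: 2
  ...
A maximum chain: v2 < v3
Number of elements in the longest chain: 2


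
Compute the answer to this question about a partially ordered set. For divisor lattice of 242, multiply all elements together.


Divisors of 242: [1, 2, 11, 22, 121, 242]
Product = n^(d(n)/2) = 242^(6/2)
Product = 14172488


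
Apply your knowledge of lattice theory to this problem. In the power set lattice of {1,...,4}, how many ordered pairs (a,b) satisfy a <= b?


The order relation is {(a,b) : a <= b}, reflexive so it includes (a,a).
Examples: ({},{}), ({},{1,2}), ({},{1,2,3}), ({},{1,2,3,4}), ({},{1,2,4}), ...
Total ordered pairs: 81


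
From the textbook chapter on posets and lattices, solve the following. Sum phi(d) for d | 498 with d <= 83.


Divisors of 498 up to 83: [1, 2, 3, 6, 83]
phi values: [1, 1, 2, 2, 82]
Sum = 88


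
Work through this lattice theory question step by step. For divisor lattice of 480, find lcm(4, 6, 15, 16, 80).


In a divisor lattice, join = lcm (least common multiple).
Compute lcm iteratively: start with first element, then lcm(current, next).
Elements: [4, 6, 15, 16, 80]
lcm(4,6) = 12
lcm(12,15) = 60
lcm(60,16) = 240
lcm(240,80) = 240
Final lcm = 240


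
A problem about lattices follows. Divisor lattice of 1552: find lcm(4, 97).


In a divisor lattice, join = lcm (least common multiple).
gcd(4,97) = 1
lcm(4,97) = 4*97/gcd = 388/1 = 388


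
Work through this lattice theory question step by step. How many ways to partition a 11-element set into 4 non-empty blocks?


S(n,k) = k*S(n-1,k) + S(n-1,k-1).
S(10,4) = 34105, S(10,3) = 9330
S(11,4) = 4*34105 + 9330 = 136420 + 9330
S(11,4) = 145750


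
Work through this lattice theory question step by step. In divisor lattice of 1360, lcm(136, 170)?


Join=lcm.
gcd(136,170)=34
lcm=680


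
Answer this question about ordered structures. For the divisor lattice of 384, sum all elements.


sigma(n) = sum of divisors.
Divisors of 384: [1, 2, 3, 4, 6, 8, 12, 16, 24, 32, 48, 64, 96, 128, 192, 384]
Sum = 1020


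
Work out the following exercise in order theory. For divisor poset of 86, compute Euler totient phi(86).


phi(n) = n * prod_{p|n} (1 - 1/p).
Prime divisors of 86: [2, 43]
phi(86) = 86 * (1 - 1/2) * (1 - 1/43)
phi(86) = 42


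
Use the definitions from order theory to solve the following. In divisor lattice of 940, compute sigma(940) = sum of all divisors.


sigma(n) = sum of divisors.
Divisors of 940: [1, 2, 4, 5, 10, 20, 47, 94, 188, 235, 470, 940]
Sum = 2016


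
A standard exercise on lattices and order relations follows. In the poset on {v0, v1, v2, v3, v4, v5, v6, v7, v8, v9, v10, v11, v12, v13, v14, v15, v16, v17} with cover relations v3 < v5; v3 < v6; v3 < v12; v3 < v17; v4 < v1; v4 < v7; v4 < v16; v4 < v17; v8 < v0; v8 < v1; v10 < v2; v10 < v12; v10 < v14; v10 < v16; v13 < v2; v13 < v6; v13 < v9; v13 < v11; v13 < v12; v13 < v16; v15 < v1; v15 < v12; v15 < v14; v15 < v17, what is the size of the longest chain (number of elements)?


A chain is a totally ordered subset; we count the number of elements in a maximum chain.
Compute, for each element x, the size of the longest chain ending at x:
  v3: 1
  v4: 1
  v8: 1
  v10: 1
  v13: 1
  v15: 1
  ...
A maximum chain: v8 < v0
Number of elements in the longest chain: 2


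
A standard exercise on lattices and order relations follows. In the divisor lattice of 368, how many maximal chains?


A maximal chain goes from the minimum element to a maximal element via cover relations.
Counting all min-to-max paths in the cover graph.
Total maximal chains: 5


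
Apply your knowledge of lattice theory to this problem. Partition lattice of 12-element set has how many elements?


B(n) = number of set partitions of an n-element set.
B(n) satisfies the recurrence: B(n+1) = sum_k C(n,k)*B(k).
B(12) = 4213597


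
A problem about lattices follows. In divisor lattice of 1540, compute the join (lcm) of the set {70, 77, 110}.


In a divisor lattice, join = lcm (least common multiple).
Compute lcm iteratively: start with first element, then lcm(current, next).
Elements: [70, 77, 110]
lcm(70,77) = 770
lcm(770,110) = 770
Final lcm = 770


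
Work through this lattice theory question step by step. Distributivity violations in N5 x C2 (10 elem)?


Distributive law: a ^ (b v c) = (a ^ b) v (a ^ c).
Check all 10^3 = 1000 ordered triples (a,b,c).
  e.g. a=(b,0), b=(a,0), c=(c,0): lhs=(b,0) != rhs=(a,0)
  e.g. a=(b,0), b=(a,0), c=(c,1): lhs=(b,0) != rhs=(a,0)
Total violating triples: 16


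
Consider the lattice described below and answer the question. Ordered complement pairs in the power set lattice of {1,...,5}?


Complement pair (a,b): a meet b = bottom, a join b = top.
Here: A intersect B = {} and A union B = {1,...,5}.
Pairs found: ({},{1,2,3,4,5}), ({1},{2,3,4,5}), ({2},{1,3,4,5}), ({3},{1,2,4,5}), ... (28 more)
Total ordered pairs: 32


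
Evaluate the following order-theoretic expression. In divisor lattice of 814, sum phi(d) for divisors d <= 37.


Divisors of 814 up to 37: [1, 2, 11, 22, 37]
phi values: [1, 1, 10, 10, 36]
Sum = 58


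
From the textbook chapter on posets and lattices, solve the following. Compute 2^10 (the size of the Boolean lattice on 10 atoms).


Power set = 2^n.
2^10 = 1024


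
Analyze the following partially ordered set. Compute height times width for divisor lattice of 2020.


Height = length of longest chain minus 1; width = size of largest antichain.
A maximum chain: 1 | 101 | 505 | 1010 | 2020  (height 4).
A maximum antichain: {4, 10, 202, 505}  (width 4).
Product = 4 * 4 = 16


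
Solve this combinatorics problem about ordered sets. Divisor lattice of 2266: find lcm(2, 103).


In a divisor lattice, join = lcm (least common multiple).
gcd(2,103) = 1
lcm(2,103) = 2*103/gcd = 206/1 = 206


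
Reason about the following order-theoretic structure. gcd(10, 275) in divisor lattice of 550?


Meet=gcd.
gcd(10,275)=5


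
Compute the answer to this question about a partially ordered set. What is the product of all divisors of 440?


Divisors of 440: [1, 2, 4, 5, 8, 10, 11, 20, 22, 40, 44, 55, 88, 110, 220, 440]
Product = n^(d(n)/2) = 440^(16/2)
Product = 1404822362521600000000


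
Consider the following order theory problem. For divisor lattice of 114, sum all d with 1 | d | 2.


Interval [1,2] in divisors of 114: [1, 2]
Sum = 3


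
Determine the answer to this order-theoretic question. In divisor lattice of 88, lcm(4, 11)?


Join=lcm.
gcd(4,11)=1
lcm=44


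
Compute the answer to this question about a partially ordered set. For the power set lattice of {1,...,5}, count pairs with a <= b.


The order relation is {(a,b) : a <= b}, reflexive so it includes (a,a).
Examples: ({},{}), ({},{1,2}), ({},{1,2,3}), ({},{1,2,3,4}), ({},{1,2,3,4,5}), ...
Total ordered pairs: 243


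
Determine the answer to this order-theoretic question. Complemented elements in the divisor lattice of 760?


An element a is complemented if some b has a meet b = bottom, a join b = top.
a is complemented iff gcd(a, n/a)=1, i.e. a is a unitary divisor of 760.
Complemented elements: 1, 5, 8, 19, 40, 95, ... (2 more)
Count: 8


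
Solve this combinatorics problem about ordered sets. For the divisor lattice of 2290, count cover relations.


A cover relation a -< b holds when a < b with no c strictly between.
Cover relations:
  1 -< 2
  1 -< 5
  1 -< 229
  2 -< 10
  2 -< 458
  5 -< 10
  5 -< 1145
  10 -< 2290
  ...4 more
Total: 12


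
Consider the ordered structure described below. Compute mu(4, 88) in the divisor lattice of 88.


In a divisor lattice, mu(a,b) = mu(b/a) where mu is the classical Mobius function.
b/a = 88/4 = 22
Prime factorization of 22: primes [2, 11]
22 is squarefree with 2 prime factor(s), so mu(22) = (-1)^2 = 1


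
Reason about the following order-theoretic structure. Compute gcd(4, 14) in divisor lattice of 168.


In a divisor lattice, meet = gcd (greatest common divisor).
By Euclidean algorithm or factoring: gcd(4,14) = 2


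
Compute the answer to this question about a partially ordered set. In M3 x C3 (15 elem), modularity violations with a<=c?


Modular law: if a <= c then a v (b ^ c) = (a v b) ^ c.
Check all triples (a,b,c) with a <= c among 15 elements.
This lattice is modular (diamonds M_m and their chain-products are modular).
Total violating triples: 0


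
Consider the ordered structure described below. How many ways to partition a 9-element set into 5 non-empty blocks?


S(n,k) = k*S(n-1,k) + S(n-1,k-1).
S(8,5) = 1050, S(8,4) = 1701
S(9,5) = 5*1050 + 1701 = 5250 + 1701
S(9,5) = 6951


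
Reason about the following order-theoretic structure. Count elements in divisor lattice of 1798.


Divisors of 1798: [1, 2, 29, 31, 58, 62, 899, 1798]
Count: 8


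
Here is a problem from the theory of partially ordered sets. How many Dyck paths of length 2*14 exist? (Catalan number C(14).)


C(n) = C(2n, n) / (n+1).
C(28, 14) = 40116600
C(14) = 40116600 / 15 = 2674440


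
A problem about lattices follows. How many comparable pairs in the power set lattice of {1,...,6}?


A comparable pair {a,b} has a < b or b < a in the order.
Count unordered pairs where one element is strictly below the other.
Examples: {{},{1}}, {{},{2}}, {{},{3}}, {{},{4}}, ...
Total comparable pairs: 665


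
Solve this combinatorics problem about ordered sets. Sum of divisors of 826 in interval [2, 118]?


Interval [2,118] in divisors of 826: [2, 118]
Sum = 120


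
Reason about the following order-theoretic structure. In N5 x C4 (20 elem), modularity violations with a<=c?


Modular law: if a <= c then a v (b ^ c) = (a v b) ^ c.
Check all triples (a,b,c) with a <= c among 20 elements.
  e.g. a=(a,0), b=(c,0), c=(b,0): lhs=(a,0) != rhs=(b,0)
  e.g. a=(a,0), b=(c,1), c=(b,0): lhs=(a,0) != rhs=(b,0)
Total violating triples: 40


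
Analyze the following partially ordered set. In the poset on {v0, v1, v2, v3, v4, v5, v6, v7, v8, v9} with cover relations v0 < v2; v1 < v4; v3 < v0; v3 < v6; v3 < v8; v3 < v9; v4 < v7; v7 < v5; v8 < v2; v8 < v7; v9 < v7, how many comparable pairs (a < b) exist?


A comparable pair {a,b} has a < b or b < a in the order.
Count unordered pairs where one element is strictly below the other.
Examples: {v0,v2}, {v0,v3}, {v1,v4}, {v1,v5}, ...
Total comparable pairs: 19


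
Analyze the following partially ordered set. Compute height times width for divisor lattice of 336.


Height = length of longest chain minus 1; width = size of largest antichain.
A maximum chain: 1 | 7 | 21 | 42 | 84 | 168 | 336  (height 6).
A maximum antichain: {4, 6, 14, 21}  (width 4).
Product = 6 * 4 = 24


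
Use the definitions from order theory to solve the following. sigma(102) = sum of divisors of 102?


sigma(n) = sum of divisors.
Divisors of 102: [1, 2, 3, 6, 17, 34, 51, 102]
Sum = 216


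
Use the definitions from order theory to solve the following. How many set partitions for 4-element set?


B(n) = number of set partitions of an n-element set.
B(n) satisfies the recurrence: B(n+1) = sum_k C(n,k)*B(k).
B(4) = 15


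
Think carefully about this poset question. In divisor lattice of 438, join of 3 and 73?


In a divisor lattice, join = lcm (least common multiple).
gcd(3,73) = 1
lcm(3,73) = 3*73/gcd = 219/1 = 219


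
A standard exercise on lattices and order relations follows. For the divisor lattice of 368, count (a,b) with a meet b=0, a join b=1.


Complement pair (a,b): a meet b = bottom, a join b = top.
Here: gcd(a,b)=1 and lcm(a,b)=368, i.e. a*b=368 with a,b coprime.
Pairs found: (1,368), (16,23), (23,16), (368,1)
Total ordered pairs: 4


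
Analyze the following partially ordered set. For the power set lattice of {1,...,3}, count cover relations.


A cover relation a -< b holds when a < b with no c strictly between.
Cover relations:
  {} -< {1}
  {} -< {2}
  {} -< {3}
  {1} -< {1,2}
  {1} -< {1,3}
  {2} -< {1,2}
  {2} -< {2,3}
  {3} -< {1,3}
  ...4 more
Total: 12


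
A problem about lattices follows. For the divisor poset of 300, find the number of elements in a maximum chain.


A chain is a totally ordered subset; we count the number of elements in a maximum chain.
Compute, for each element x, the size of the longest chain ending at x:
  1: 1
  2: 2
  3: 2
  5: 2
  4: 3
  25: 3
  ...
A maximum chain: 1 < 2 < 4 < 12 < 60 < 300
Number of elements in the longest chain: 6


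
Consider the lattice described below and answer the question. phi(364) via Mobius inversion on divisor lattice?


phi(n) = n * prod_{p|n} (1 - 1/p).
Prime divisors of 364: [2, 7, 13]
phi(364) = 364 * (1 - 1/2) * (1 - 1/7) * (1 - 1/13)
phi(364) = 144


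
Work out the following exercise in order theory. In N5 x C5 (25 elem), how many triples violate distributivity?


Distributive law: a ^ (b v c) = (a ^ b) v (a ^ c).
Check all 25^3 = 15625 ordered triples (a,b,c).
  e.g. a=(b,0), b=(a,0), c=(c,0): lhs=(b,0) != rhs=(a,0)
  e.g. a=(b,0), b=(a,0), c=(c,1): lhs=(b,0) != rhs=(a,0)
Total violating triples: 250


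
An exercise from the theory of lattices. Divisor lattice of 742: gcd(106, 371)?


Meet=gcd.
gcd(106,371)=53


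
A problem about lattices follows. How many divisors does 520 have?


Divisors of 520: [1, 2, 4, 5, 8, 10, 13, 20, 26, 40, 52, 65, 104, 130, 260, 520]
Count: 16


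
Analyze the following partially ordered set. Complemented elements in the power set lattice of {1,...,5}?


An element a is complemented if some b has a meet b = bottom, a join b = top.
every subset A has complement S\A, so all elements are complemented.
Complemented elements: {}, {1}, {2}, {3}, {4}, {5}, ... (26 more)
Count: 32


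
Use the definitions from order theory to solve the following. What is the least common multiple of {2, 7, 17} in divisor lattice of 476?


In a divisor lattice, join = lcm (least common multiple).
Compute lcm iteratively: start with first element, then lcm(current, next).
Elements: [2, 7, 17]
lcm(2,7) = 14
lcm(14,17) = 238
Final lcm = 238


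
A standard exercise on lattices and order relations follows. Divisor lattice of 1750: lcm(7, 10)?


Join=lcm.
gcd(7,10)=1
lcm=70


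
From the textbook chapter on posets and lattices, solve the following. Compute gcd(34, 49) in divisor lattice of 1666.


In a divisor lattice, meet = gcd (greatest common divisor).
By Euclidean algorithm or factoring: gcd(34,49) = 1


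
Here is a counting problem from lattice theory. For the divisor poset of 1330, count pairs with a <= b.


The order relation is {(a,b) : a <= b}, reflexive so it includes (a,a).
Examples: (1,1), (1,10), (1,133), (1,1330), (1,14), ...
Total ordered pairs: 81


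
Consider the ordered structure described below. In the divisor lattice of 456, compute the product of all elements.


Divisors of 456: [1, 2, 3, 4, 6, 8, 12, 19, 24, 38, 57, 76, 114, 152, 228, 456]
Product = n^(d(n)/2) = 456^(16/2)
Product = 1869471037565976969216


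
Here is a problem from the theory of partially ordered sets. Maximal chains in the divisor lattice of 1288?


A maximal chain goes from the minimum element to a maximal element via cover relations.
Counting all min-to-max paths in the cover graph.
Total maximal chains: 20


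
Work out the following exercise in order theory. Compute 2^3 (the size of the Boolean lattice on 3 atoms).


Power set = 2^n.
2^3 = 8


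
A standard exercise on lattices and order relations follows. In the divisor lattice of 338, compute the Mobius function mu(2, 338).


In a divisor lattice, mu(a,b) = mu(b/a) where mu is the classical Mobius function.
b/a = 338/2 = 169
Prime factorization of 169: primes [13]
169 is not squarefree, so mu(169) = 0


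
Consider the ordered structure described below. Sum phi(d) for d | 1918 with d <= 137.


Divisors of 1918 up to 137: [1, 2, 7, 14, 137]
phi values: [1, 1, 6, 6, 136]
Sum = 150


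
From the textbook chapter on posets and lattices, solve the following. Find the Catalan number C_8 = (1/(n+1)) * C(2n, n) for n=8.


C(n) = C(2n, n) / (n+1).
C(16, 8) = 12870
C(8) = 12870 / 9 = 1430


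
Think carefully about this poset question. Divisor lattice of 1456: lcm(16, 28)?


Join=lcm.
gcd(16,28)=4
lcm=112


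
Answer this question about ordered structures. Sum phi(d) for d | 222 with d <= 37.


Divisors of 222 up to 37: [1, 2, 3, 6, 37]
phi values: [1, 1, 2, 2, 36]
Sum = 42


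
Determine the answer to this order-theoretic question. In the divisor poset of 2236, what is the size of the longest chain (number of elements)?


A chain is a totally ordered subset; we count the number of elements in a maximum chain.
Compute, for each element x, the size of the longest chain ending at x:
  1: 1
  2: 2
  13: 2
  43: 2
  4: 3
  26: 3
  ...
A maximum chain: 1 < 2 < 4 < 52 < 2236
Number of elements in the longest chain: 5


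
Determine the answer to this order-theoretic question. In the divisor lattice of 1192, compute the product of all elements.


Divisors of 1192: [1, 2, 4, 8, 149, 298, 596, 1192]
Product = n^(d(n)/2) = 1192^(8/2)
Product = 2018854506496


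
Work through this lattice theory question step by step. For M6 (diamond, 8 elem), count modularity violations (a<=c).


Modular law: if a <= c then a v (b ^ c) = (a v b) ^ c.
Check all triples (a,b,c) with a <= c among 8 elements.
This lattice is modular (diamonds M_m and their chain-products are modular).
Total violating triples: 0


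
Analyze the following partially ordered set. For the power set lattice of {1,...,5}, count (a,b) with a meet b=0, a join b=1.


Complement pair (a,b): a meet b = bottom, a join b = top.
Here: A intersect B = {} and A union B = {1,...,5}.
Pairs found: ({},{1,2,3,4,5}), ({1},{2,3,4,5}), ({2},{1,3,4,5}), ({3},{1,2,4,5}), ... (28 more)
Total ordered pairs: 32


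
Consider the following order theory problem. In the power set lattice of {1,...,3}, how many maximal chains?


A maximal chain goes from the minimum element to a maximal element via cover relations.
Counting all min-to-max paths in the cover graph.
Total maximal chains: 6


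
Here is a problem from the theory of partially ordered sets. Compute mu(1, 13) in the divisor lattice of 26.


In a divisor lattice, mu(a,b) = mu(b/a) where mu is the classical Mobius function.
b/a = 13/1 = 13
Prime factorization of 13: primes [13]
13 is squarefree with 1 prime factor(s), so mu(13) = (-1)^1 = -1


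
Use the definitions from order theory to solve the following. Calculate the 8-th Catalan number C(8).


C(n) = C(2n, n) / (n+1).
C(16, 8) = 12870
C(8) = 12870 / 9 = 1430


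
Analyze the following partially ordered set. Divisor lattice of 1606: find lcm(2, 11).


In a divisor lattice, join = lcm (least common multiple).
gcd(2,11) = 1
lcm(2,11) = 2*11/gcd = 22/1 = 22


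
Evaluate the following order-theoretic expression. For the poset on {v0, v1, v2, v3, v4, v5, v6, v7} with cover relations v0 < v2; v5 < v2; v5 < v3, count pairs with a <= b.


The order relation is {(a,b) : a <= b}, reflexive so it includes (a,a).
Examples: (v0,v0), (v0,v2), (v1,v1), (v2,v2), (v3,v3), ...
Total ordered pairs: 11


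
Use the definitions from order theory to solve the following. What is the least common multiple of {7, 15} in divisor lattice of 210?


In a divisor lattice, join = lcm (least common multiple).
Compute lcm iteratively: start with first element, then lcm(current, next).
Elements: [7, 15]
lcm(7,15) = 105
Final lcm = 105


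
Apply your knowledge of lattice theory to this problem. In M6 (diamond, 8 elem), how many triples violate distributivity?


Distributive law: a ^ (b v c) = (a ^ b) v (a ^ c).
Check all 8^3 = 512 ordered triples (a,b,c).
  e.g. a=a1, b=a2, c=a3: lhs=a1 != rhs=0
  e.g. a=a1, b=a2, c=a4: lhs=a1 != rhs=0
Total violating triples: 120


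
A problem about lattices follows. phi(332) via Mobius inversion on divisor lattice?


phi(n) = n * prod_{p|n} (1 - 1/p).
Prime divisors of 332: [2, 83]
phi(332) = 332 * (1 - 1/2) * (1 - 1/83)
phi(332) = 164


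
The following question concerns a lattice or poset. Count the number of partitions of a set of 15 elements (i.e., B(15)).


B(n) = number of set partitions of an n-element set.
B(n) satisfies the recurrence: B(n+1) = sum_k C(n,k)*B(k).
B(15) = 1382958545


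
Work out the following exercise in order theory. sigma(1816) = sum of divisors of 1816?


sigma(n) = sum of divisors.
Divisors of 1816: [1, 2, 4, 8, 227, 454, 908, 1816]
Sum = 3420


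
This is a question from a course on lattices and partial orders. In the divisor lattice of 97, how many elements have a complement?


An element a is complemented if some b has a meet b = bottom, a join b = top.
a is complemented iff gcd(a, n/a)=1, i.e. a is a unitary divisor of 97.
Complemented elements: 1, 97
Count: 2


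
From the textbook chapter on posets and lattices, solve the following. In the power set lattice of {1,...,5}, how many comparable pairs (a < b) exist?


A comparable pair {a,b} has a < b or b < a in the order.
Count unordered pairs where one element is strictly below the other.
Examples: {{},{1}}, {{},{2}}, {{},{3}}, {{},{4}}, ...
Total comparable pairs: 211


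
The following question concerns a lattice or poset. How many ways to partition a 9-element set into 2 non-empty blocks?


S(n,k) = k*S(n-1,k) + S(n-1,k-1).
S(8,2) = 127, S(8,1) = 1
S(9,2) = 2*127 + 1 = 254 + 1
S(9,2) = 255


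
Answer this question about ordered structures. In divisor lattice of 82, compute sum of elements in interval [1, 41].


Interval [1,41] in divisors of 82: [1, 41]
Sum = 42


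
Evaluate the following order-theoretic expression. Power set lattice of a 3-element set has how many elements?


Power set = 2^n.
2^3 = 8


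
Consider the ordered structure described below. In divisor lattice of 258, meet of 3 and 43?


In a divisor lattice, meet = gcd (greatest common divisor).
By Euclidean algorithm or factoring: gcd(3,43) = 1


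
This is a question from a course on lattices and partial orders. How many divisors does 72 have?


Divisors of 72: [1, 2, 3, 4, 6, 8, 9, 12, 18, 24, 36, 72]
Count: 12


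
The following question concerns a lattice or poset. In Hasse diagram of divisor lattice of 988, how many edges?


A cover relation a -< b holds when a < b with no c strictly between.
Cover relations:
  1 -< 2
  1 -< 13
  1 -< 19
  2 -< 4
  2 -< 26
  2 -< 38
  4 -< 52
  4 -< 76
  ...12 more
Total: 20


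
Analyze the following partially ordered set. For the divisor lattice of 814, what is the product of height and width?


Height = length of longest chain minus 1; width = size of largest antichain.
A maximum chain: 1 | 37 | 407 | 814  (height 3).
A maximum antichain: {2, 11, 37}  (width 3).
Product = 3 * 3 = 9


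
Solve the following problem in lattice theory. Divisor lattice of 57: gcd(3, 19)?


Meet=gcd.
gcd(3,19)=1


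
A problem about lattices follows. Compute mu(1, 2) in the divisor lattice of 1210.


In a divisor lattice, mu(a,b) = mu(b/a) where mu is the classical Mobius function.
b/a = 2/1 = 2
Prime factorization of 2: primes [2]
2 is squarefree with 1 prime factor(s), so mu(2) = (-1)^1 = -1


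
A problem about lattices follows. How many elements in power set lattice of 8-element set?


Power set = 2^n.
2^8 = 256


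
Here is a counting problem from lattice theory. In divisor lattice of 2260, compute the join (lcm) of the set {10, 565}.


In a divisor lattice, join = lcm (least common multiple).
Compute lcm iteratively: start with first element, then lcm(current, next).
Elements: [10, 565]
lcm(10,565) = 1130
Final lcm = 1130


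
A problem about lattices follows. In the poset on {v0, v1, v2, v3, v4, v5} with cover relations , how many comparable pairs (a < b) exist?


A comparable pair {a,b} has a < b or b < a in the order.
Count unordered pairs where one element is strictly below the other.
Total comparable pairs: 0


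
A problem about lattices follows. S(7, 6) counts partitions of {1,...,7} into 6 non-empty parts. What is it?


S(n,k) = k*S(n-1,k) + S(n-1,k-1).
S(6,6) = 1, S(6,5) = 15
S(7,6) = 6*1 + 15 = 6 + 15
S(7,6) = 21


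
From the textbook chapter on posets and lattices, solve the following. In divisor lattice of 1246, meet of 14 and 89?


In a divisor lattice, meet = gcd (greatest common divisor).
By Euclidean algorithm or factoring: gcd(14,89) = 1


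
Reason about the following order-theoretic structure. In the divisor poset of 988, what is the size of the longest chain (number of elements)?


A chain is a totally ordered subset; we count the number of elements in a maximum chain.
Compute, for each element x, the size of the longest chain ending at x:
  1: 1
  2: 2
  13: 2
  19: 2
  4: 3
  26: 3
  ...
A maximum chain: 1 < 2 < 4 < 52 < 988
Number of elements in the longest chain: 5


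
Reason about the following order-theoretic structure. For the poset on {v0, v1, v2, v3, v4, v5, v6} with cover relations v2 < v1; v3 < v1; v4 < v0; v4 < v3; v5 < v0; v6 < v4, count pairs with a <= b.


The order relation is {(a,b) : a <= b}, reflexive so it includes (a,a).
Examples: (v0,v0), (v1,v1), (v2,v1), (v2,v2), (v3,v1), ...
Total ordered pairs: 17


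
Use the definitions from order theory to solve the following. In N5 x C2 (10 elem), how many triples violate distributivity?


Distributive law: a ^ (b v c) = (a ^ b) v (a ^ c).
Check all 10^3 = 1000 ordered triples (a,b,c).
  e.g. a=(b,0), b=(a,0), c=(c,0): lhs=(b,0) != rhs=(a,0)
  e.g. a=(b,0), b=(a,0), c=(c,1): lhs=(b,0) != rhs=(a,0)
Total violating triples: 16


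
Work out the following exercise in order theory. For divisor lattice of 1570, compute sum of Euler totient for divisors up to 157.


Divisors of 1570 up to 157: [1, 2, 5, 10, 157]
phi values: [1, 1, 4, 4, 156]
Sum = 166


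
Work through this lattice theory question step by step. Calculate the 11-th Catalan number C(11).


C(n) = C(2n, n) / (n+1).
C(22, 11) = 705432
C(11) = 705432 / 12 = 58786


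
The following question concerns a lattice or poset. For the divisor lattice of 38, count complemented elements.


An element a is complemented if some b has a meet b = bottom, a join b = top.
a is complemented iff gcd(a, n/a)=1, i.e. a is a unitary divisor of 38.
Complemented elements: 1, 2, 19, 38
Count: 4


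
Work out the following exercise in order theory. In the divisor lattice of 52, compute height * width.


Height = length of longest chain minus 1; width = size of largest antichain.
A maximum chain: 1 | 13 | 26 | 52  (height 3).
A maximum antichain: {2, 13}  (width 2).
Product = 3 * 2 = 6


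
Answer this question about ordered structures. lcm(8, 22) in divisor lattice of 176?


Join=lcm.
gcd(8,22)=2
lcm=88


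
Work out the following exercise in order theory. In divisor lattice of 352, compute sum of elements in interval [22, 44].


Interval [22,44] in divisors of 352: [22, 44]
Sum = 66


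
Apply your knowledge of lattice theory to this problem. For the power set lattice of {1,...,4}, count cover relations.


A cover relation a -< b holds when a < b with no c strictly between.
Cover relations:
  {} -< {1}
  {} -< {2}
  {} -< {3}
  {} -< {4}
  {1} -< {1,2}
  {1} -< {1,3}
  {1} -< {1,4}
  {2} -< {1,2}
  ...24 more
Total: 32


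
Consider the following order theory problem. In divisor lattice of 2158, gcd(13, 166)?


Meet=gcd.
gcd(13,166)=1


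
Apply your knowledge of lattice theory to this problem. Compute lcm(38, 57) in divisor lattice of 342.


In a divisor lattice, join = lcm (least common multiple).
gcd(38,57) = 19
lcm(38,57) = 38*57/gcd = 2166/19 = 114


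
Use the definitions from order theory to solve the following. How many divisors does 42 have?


Divisors of 42: [1, 2, 3, 6, 7, 14, 21, 42]
Count: 8


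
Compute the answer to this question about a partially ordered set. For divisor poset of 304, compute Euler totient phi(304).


phi(n) = n * prod_{p|n} (1 - 1/p).
Prime divisors of 304: [2, 19]
phi(304) = 304 * (1 - 1/2) * (1 - 1/19)
phi(304) = 144


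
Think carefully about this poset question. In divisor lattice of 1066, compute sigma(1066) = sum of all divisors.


sigma(n) = sum of divisors.
Divisors of 1066: [1, 2, 13, 26, 41, 82, 533, 1066]
Sum = 1764


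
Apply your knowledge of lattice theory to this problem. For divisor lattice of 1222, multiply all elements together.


Divisors of 1222: [1, 2, 13, 26, 47, 94, 611, 1222]
Product = n^(d(n)/2) = 1222^(8/2)
Product = 2229897104656


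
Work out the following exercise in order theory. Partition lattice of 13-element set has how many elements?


B(n) = number of set partitions of an n-element set.
B(n) satisfies the recurrence: B(n+1) = sum_k C(n,k)*B(k).
B(13) = 27644437


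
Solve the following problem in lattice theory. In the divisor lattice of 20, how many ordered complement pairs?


Complement pair (a,b): a meet b = bottom, a join b = top.
Here: gcd(a,b)=1 and lcm(a,b)=20, i.e. a*b=20 with a,b coprime.
Pairs found: (1,20), (4,5), (5,4), (20,1)
Total ordered pairs: 4


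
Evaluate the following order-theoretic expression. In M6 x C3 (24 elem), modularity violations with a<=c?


Modular law: if a <= c then a v (b ^ c) = (a v b) ^ c.
Check all triples (a,b,c) with a <= c among 24 elements.
This lattice is modular (diamonds M_m and their chain-products are modular).
Total violating triples: 0


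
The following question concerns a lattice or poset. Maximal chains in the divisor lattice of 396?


A maximal chain goes from the minimum element to a maximal element via cover relations.
Counting all min-to-max paths in the cover graph.
Total maximal chains: 30


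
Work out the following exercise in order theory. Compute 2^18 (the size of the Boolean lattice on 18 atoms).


Power set = 2^n.
2^18 = 262144


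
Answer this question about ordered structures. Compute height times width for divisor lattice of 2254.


Height = length of longest chain minus 1; width = size of largest antichain.
A maximum chain: 1 | 23 | 161 | 1127 | 2254  (height 4).
A maximum antichain: {14, 46, 49, 161}  (width 4).
Product = 4 * 4 = 16


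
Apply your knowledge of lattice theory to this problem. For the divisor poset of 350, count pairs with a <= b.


The order relation is {(a,b) : a <= b}, reflexive so it includes (a,a).
Examples: (1,1), (1,10), (1,14), (1,175), (1,2), ...
Total ordered pairs: 54


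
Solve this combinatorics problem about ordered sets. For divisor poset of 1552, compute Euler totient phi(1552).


phi(n) = n * prod_{p|n} (1 - 1/p).
Prime divisors of 1552: [2, 97]
phi(1552) = 1552 * (1 - 1/2) * (1 - 1/97)
phi(1552) = 768


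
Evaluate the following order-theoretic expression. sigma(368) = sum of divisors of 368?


sigma(n) = sum of divisors.
Divisors of 368: [1, 2, 4, 8, 16, 23, 46, 92, 184, 368]
Sum = 744


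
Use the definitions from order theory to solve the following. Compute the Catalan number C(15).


C(n) = C(2n, n) / (n+1).
C(30, 15) = 155117520
C(15) = 155117520 / 16 = 9694845


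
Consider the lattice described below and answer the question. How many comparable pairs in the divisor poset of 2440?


A comparable pair {a,b} has a < b or b < a in the order.
Count unordered pairs where one element is strictly below the other.
Examples: {1,2}, {1,4}, {1,5}, {1,8}, ...
Total comparable pairs: 74


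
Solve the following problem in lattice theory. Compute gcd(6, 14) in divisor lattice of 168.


In a divisor lattice, meet = gcd (greatest common divisor).
By Euclidean algorithm or factoring: gcd(6,14) = 2


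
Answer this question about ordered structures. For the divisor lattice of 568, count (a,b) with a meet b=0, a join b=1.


Complement pair (a,b): a meet b = bottom, a join b = top.
Here: gcd(a,b)=1 and lcm(a,b)=568, i.e. a*b=568 with a,b coprime.
Pairs found: (1,568), (8,71), (71,8), (568,1)
Total ordered pairs: 4


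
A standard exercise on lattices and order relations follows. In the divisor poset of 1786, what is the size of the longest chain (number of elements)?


A chain is a totally ordered subset; we count the number of elements in a maximum chain.
Compute, for each element x, the size of the longest chain ending at x:
  1: 1
  2: 2
  19: 2
  47: 2
  38: 3
  94: 3
  ...
A maximum chain: 1 < 2 < 38 < 1786
Number of elements in the longest chain: 4


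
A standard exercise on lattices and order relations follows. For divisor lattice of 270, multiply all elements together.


Divisors of 270: [1, 2, 3, 5, 6, 9, 10, 15, 18, 27, 30, 45, 54, 90, 135, 270]
Product = n^(d(n)/2) = 270^(16/2)
Product = 28242953648100000000


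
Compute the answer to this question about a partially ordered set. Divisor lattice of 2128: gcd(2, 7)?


Meet=gcd.
gcd(2,7)=1


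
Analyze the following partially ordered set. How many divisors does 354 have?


Divisors of 354: [1, 2, 3, 6, 59, 118, 177, 354]
Count: 8


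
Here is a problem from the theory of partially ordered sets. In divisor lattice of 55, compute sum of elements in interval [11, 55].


Interval [11,55] in divisors of 55: [11, 55]
Sum = 66


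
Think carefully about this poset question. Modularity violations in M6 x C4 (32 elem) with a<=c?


Modular law: if a <= c then a v (b ^ c) = (a v b) ^ c.
Check all triples (a,b,c) with a <= c among 32 elements.
This lattice is modular (diamonds M_m and their chain-products are modular).
Total violating triples: 0


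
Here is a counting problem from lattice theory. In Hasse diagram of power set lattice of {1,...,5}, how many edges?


A cover relation a -< b holds when a < b with no c strictly between.
Cover relations:
  {} -< {1}
  {} -< {2}
  {} -< {3}
  {} -< {4}
  {} -< {5}
  {1} -< {1,2}
  {1} -< {1,3}
  {1} -< {1,4}
  ...72 more
Total: 80


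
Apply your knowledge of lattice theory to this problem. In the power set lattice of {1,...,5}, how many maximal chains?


A maximal chain goes from the minimum element to a maximal element via cover relations.
Counting all min-to-max paths in the cover graph.
Total maximal chains: 120


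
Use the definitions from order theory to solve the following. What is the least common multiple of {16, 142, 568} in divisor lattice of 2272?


In a divisor lattice, join = lcm (least common multiple).
Compute lcm iteratively: start with first element, then lcm(current, next).
Elements: [16, 142, 568]
lcm(16,142) = 1136
lcm(1136,568) = 1136
Final lcm = 1136
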